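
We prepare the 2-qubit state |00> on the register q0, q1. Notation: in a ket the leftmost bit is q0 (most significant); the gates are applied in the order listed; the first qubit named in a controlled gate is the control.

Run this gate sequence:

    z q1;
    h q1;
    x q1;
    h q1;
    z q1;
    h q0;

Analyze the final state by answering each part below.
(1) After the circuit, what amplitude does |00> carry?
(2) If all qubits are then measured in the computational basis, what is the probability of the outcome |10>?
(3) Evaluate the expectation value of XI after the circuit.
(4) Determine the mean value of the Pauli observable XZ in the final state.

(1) |00> carries amplitude sqrt(2)/2 in the final state. Key observation: steps 2-5 multiply out to the identity, so the circuit reduces to the remaining gates.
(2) The probability of measuring |10> is 1/2.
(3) The expectation value of XI is 1.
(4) In the final state, XZ has expectation 1.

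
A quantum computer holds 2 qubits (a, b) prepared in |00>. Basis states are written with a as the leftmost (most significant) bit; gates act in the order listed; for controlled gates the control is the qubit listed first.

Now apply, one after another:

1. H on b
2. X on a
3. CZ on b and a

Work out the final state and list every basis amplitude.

The resulting statevector has amplitude 0 on |00>, 0 on |01>, sqrt(2)/2 on |10>, -sqrt(2)/2 on |11>.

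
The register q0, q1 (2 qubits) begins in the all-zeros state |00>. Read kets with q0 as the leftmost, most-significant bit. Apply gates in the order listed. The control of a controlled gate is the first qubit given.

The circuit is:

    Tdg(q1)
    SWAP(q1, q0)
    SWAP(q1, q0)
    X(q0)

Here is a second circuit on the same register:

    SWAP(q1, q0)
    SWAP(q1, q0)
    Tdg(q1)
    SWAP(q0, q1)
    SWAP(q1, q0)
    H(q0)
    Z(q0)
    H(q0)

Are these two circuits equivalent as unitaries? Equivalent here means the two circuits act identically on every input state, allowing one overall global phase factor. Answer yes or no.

Yes: on every input state the two circuits agree up to one overall phase factor.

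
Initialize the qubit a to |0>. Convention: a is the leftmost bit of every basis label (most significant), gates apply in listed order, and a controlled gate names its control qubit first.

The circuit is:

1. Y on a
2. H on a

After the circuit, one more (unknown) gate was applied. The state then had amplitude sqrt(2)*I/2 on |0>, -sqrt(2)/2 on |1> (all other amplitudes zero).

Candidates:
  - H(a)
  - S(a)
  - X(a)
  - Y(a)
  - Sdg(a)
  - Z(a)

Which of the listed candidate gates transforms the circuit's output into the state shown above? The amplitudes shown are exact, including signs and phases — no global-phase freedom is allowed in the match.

The applied gate was Sdg(a).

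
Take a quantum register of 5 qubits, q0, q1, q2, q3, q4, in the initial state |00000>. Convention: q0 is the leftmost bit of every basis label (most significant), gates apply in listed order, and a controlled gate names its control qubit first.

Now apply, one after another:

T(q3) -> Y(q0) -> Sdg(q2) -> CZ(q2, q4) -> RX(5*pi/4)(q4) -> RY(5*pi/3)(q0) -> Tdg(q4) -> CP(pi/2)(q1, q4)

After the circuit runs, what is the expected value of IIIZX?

The expectation value of IIIZX is 1/2.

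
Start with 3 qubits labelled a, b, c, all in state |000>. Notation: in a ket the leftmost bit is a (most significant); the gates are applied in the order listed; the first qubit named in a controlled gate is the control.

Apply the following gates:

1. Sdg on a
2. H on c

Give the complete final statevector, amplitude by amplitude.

After the circuit, the state carries amplitude sqrt(2)/2 on |000>, sqrt(2)/2 on |001>, and 0 on every other basis state.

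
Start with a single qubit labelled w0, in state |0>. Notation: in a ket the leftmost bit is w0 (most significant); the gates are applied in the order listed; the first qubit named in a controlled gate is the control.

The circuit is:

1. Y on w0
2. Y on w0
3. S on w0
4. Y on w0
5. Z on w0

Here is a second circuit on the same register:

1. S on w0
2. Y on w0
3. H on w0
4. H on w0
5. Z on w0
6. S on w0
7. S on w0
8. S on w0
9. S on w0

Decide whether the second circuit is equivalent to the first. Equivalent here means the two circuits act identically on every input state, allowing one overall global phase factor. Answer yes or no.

Yes: on every input state the two circuits agree up to one overall phase factor.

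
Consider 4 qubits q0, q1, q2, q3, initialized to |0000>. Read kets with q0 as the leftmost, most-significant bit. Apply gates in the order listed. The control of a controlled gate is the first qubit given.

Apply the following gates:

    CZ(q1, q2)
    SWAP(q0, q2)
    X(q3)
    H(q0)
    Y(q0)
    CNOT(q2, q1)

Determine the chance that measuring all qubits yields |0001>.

The probability of measuring |0001> is 1/2.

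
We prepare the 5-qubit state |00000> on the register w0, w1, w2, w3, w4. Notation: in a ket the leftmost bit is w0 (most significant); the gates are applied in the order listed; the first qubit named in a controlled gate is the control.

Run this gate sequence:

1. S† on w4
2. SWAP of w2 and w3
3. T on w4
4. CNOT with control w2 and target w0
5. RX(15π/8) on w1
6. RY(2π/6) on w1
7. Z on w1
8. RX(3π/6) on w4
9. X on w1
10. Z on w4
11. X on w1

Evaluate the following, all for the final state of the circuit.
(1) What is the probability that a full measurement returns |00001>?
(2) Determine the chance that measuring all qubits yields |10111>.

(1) Outcome |00001> occurs with probability sqrt(sqrt(2) + 2)/16 + 1/4.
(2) A full measurement returns |10111> with probability 0.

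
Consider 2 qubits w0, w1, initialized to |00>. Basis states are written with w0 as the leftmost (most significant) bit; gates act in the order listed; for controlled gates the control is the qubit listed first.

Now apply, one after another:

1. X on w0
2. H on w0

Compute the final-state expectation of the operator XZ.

The observable XZ averages to -1.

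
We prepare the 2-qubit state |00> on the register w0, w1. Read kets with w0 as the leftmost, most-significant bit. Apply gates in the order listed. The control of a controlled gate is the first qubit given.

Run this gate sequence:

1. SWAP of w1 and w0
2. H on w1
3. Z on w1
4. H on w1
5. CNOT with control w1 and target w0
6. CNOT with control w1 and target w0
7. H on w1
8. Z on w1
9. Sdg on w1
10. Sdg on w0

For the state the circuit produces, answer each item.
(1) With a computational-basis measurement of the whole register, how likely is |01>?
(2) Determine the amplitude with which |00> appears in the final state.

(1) A full measurement returns |01> with probability 1/2. Key observation: gates 3-8 undo each other exactly, leaving only the rest of the circuit to track.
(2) The final state's coefficient on |00> equals sqrt(2)/2.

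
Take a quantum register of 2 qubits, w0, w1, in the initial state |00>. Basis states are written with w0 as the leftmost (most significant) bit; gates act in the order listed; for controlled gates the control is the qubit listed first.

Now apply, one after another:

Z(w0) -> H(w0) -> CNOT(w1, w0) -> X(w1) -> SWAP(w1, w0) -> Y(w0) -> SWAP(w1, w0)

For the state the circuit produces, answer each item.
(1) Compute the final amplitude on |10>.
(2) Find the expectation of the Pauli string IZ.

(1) The final state's coefficient on |10> equals -sqrt(2)*I/2.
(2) The expectation value of IZ is 1.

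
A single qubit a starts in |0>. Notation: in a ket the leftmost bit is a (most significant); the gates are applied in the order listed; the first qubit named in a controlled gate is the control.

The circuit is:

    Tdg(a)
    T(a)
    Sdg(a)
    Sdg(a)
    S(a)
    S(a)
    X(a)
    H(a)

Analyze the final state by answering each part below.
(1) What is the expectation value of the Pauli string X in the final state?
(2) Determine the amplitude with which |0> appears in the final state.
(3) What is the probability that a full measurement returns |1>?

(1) The observable X averages to -1.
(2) |0> carries amplitude sqrt(2)/2 in the final state.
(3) A full measurement returns |1> with probability 1/2.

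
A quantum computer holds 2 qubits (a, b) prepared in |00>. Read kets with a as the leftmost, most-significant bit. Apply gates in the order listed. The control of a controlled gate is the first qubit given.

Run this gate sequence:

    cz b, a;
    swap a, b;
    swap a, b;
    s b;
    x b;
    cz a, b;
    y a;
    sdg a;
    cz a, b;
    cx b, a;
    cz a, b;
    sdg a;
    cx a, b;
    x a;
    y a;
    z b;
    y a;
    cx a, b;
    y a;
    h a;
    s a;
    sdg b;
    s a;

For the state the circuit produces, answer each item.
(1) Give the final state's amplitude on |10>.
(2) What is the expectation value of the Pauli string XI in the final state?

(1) |10> carries amplitude sqrt(2)*I/2 in the final state.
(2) The expectation value of XI is -1.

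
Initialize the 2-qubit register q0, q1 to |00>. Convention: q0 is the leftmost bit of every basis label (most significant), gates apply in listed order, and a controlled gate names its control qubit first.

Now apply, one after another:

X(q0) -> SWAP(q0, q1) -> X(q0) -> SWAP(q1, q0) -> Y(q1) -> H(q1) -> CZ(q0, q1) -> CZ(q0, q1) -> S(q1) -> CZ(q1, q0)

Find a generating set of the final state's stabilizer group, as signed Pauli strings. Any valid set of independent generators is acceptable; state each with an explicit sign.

The final state is stabilized by the group generated by -IY, -ZI; other independent generating sets are equally valid.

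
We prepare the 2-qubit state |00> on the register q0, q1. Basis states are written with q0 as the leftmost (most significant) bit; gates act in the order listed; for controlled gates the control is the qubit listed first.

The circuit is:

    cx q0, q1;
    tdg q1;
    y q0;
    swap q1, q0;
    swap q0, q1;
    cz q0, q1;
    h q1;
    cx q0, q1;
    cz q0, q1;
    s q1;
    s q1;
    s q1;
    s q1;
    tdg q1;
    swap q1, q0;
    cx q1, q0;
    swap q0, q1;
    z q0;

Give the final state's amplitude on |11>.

The final state's coefficient on |11> equals -sqrt(2)*I/2. Key observation: the block from step 10 through step 13 cancels to the identity and can be dropped.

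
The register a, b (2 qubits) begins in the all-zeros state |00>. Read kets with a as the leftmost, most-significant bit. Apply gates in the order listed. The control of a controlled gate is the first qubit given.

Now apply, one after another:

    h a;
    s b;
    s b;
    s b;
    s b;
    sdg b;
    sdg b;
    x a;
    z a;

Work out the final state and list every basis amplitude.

After the circuit, the state carries amplitude sqrt(2)/2 on |00>, 0 on |01>, -sqrt(2)/2 on |10>, 0 on |11>. Key observation: gates 2-5 undo each other exactly, leaving only the rest of the circuit to track.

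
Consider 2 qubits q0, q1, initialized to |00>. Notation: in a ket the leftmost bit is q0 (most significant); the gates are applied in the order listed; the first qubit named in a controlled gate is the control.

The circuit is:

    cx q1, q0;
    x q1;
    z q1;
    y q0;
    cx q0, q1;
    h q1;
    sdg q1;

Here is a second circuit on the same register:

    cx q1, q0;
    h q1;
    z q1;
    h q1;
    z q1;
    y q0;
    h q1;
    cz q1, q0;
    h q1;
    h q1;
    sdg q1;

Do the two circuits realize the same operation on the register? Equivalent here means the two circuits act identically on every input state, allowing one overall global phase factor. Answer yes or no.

Yes, they are equivalent — the unitaries differ by at most a global phase.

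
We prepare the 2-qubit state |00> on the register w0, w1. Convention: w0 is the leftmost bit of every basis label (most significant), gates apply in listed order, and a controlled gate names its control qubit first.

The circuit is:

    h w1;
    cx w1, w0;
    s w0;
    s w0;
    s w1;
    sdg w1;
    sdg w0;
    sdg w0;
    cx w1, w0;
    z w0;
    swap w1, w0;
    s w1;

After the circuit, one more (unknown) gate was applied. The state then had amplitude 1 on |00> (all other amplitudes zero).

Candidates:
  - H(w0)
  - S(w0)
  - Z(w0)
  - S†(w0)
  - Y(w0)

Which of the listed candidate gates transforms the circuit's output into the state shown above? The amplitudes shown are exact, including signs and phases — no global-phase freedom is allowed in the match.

The applied gate was H(w0). Key observation: gates 2-9 undo each other exactly, leaving only the rest of the circuit to track.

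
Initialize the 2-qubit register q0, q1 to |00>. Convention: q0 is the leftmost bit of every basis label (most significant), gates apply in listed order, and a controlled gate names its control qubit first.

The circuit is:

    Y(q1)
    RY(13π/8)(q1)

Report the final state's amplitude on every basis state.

The resulting statevector has amplitude -I*sin(3*pi/16) on |00>, -I*cos(3*pi/16) on |01>, 0 on |10>, 0 on |11>.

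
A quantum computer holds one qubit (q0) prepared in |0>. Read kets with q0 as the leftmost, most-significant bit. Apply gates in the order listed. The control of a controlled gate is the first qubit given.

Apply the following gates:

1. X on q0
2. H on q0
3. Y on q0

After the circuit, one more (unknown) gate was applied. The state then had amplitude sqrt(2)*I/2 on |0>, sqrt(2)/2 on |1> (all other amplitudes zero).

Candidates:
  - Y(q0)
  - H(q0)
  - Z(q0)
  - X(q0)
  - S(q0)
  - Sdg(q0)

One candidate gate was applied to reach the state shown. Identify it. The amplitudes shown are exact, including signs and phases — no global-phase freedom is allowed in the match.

The unique candidate consistent with the amplitudes is Sdg(q0).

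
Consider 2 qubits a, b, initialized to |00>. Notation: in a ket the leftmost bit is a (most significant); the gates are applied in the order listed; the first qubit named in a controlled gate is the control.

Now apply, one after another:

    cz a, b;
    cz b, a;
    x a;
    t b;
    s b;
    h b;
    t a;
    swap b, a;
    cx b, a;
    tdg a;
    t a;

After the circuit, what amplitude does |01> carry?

The amplitude on |01> is sqrt(2)*exp(I*pi/4)/2.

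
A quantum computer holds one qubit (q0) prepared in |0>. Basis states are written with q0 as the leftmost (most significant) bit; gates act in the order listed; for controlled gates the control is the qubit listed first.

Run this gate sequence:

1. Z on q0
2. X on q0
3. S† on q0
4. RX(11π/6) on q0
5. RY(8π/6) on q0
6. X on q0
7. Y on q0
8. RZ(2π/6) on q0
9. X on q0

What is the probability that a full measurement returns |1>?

A full measurement returns |1> with probability sqrt(3)/8 + 1/2.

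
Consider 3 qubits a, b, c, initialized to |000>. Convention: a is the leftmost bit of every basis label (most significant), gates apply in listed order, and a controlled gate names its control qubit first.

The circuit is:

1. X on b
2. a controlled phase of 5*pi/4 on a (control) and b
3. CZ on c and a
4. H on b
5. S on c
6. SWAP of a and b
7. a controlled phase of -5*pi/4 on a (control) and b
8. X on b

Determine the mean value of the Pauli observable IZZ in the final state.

In the final state, IZZ has expectation -1.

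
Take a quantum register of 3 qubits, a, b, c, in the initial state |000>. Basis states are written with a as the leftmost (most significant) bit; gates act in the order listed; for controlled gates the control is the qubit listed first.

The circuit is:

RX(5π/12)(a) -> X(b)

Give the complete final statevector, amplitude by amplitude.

After the circuit, the state carries amplitude sqrt(6 - 3*sqrt(2))/4 + sqrt(sqrt(2) + 2)/4 on |010>, -I*sqrt(3*sqrt(2) + 6)/4 + I*sqrt(2 - sqrt(2))/4 on |110>, and 0 on every other basis state.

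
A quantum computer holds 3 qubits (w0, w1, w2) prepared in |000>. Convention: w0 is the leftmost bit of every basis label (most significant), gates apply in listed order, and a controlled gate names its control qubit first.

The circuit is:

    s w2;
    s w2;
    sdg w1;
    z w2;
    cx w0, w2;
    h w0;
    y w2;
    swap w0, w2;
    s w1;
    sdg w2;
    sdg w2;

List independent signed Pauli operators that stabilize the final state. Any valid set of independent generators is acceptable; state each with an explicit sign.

One valid set of independent stabilizer generators is -IIX, -ZII, +IZI (any independent generating set of the same group is equally correct).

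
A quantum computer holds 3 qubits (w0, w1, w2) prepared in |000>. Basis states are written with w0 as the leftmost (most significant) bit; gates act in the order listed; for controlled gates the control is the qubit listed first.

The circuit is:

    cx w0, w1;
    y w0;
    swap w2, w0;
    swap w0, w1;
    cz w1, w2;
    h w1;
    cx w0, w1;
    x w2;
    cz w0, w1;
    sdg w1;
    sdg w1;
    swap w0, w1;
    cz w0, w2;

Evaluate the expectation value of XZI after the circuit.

The observable XZI averages to -1.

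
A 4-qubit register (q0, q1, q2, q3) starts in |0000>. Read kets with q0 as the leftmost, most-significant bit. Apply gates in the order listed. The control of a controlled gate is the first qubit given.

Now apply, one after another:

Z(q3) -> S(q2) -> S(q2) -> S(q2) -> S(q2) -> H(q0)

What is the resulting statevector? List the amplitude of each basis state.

The resulting statevector has amplitude sqrt(2)/2 on |0000>, sqrt(2)/2 on |1000>, and 0 on every other basis state. Key observation: gates 2-5 undo each other exactly, leaving only the rest of the circuit to track.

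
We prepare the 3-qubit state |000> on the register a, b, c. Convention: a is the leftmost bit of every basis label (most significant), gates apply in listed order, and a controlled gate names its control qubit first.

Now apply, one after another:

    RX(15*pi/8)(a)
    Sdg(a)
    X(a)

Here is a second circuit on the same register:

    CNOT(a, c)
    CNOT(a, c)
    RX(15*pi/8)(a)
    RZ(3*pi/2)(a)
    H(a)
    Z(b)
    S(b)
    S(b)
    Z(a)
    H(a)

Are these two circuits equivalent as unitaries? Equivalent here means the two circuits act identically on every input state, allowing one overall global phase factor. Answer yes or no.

Yes: on every input state the two circuits agree up to one overall phase factor.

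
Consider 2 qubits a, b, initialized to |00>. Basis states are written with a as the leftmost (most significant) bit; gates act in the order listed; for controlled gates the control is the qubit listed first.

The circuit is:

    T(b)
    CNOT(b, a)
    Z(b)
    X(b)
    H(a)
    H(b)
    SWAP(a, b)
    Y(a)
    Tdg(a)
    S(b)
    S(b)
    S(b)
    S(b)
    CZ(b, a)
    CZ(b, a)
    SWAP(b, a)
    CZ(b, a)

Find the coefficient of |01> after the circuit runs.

The final state's coefficient on |01> equals exp(I*pi/4)/2. Key observation: steps 10-13 multiply out to the identity, so the circuit reduces to the remaining gates.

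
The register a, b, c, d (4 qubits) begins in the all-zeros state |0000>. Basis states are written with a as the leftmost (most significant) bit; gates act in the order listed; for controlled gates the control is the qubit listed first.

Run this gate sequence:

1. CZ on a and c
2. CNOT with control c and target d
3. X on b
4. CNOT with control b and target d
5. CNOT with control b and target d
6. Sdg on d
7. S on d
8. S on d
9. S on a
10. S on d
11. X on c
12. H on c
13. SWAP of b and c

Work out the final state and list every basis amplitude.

The final amplitudes are sqrt(2)/2 on |0010>, -sqrt(2)/2 on |0110>, and 0 on every other basis state.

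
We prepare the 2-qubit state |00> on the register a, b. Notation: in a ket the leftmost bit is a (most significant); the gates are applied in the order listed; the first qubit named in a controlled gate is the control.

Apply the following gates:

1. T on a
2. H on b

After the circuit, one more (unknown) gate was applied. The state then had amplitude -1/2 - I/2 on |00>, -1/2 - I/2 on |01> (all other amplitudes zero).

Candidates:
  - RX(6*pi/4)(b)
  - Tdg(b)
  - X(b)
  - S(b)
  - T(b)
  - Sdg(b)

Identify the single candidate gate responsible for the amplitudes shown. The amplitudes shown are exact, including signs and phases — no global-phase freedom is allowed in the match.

The unique candidate consistent with the amplitudes is RX(6*pi/4)(b).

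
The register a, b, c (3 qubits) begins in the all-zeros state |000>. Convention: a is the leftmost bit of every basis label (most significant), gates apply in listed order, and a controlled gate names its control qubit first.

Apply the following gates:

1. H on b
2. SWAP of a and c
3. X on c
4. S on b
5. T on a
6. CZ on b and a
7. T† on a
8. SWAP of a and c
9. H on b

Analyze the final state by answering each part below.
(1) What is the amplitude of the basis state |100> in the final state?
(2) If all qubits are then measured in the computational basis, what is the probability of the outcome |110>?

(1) |100> carries amplitude 1/2 + I/2 in the final state.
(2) Outcome |110> occurs with probability 1/2.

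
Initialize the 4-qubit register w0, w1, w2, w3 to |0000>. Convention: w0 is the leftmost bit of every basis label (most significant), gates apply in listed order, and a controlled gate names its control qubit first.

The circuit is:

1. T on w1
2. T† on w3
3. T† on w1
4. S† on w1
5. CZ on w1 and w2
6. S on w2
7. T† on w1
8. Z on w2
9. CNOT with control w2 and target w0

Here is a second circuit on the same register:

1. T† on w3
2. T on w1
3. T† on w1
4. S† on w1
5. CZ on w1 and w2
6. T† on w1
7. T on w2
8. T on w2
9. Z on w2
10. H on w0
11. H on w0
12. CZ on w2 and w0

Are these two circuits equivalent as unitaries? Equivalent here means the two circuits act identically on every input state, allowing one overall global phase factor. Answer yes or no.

No: there is an input state on which the two circuits produce genuinely different outputs (not merely differing by a phase).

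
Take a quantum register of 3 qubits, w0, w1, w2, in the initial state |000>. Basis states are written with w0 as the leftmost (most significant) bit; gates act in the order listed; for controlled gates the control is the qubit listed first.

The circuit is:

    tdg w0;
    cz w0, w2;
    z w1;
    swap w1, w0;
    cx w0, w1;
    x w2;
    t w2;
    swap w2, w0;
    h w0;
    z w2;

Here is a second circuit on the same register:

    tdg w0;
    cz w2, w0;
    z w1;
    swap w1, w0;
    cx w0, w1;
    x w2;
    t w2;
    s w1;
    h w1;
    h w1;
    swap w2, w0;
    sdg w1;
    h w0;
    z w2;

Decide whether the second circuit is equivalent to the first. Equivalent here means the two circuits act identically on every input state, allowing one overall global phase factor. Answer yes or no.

Yes, they are equivalent — the unitaries differ by at most a global phase.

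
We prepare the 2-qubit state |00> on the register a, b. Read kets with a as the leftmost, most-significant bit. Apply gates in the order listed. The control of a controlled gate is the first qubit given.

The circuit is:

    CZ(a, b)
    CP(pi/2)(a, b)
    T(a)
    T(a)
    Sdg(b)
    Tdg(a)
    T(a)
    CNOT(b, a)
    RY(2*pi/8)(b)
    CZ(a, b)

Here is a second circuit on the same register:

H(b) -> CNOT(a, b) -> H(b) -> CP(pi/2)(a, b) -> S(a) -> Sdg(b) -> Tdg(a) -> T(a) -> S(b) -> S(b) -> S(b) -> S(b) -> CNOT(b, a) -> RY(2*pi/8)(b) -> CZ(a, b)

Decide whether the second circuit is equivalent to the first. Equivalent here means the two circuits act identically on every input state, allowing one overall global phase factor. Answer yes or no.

Yes — the two circuits implement the same unitary up to a global phase.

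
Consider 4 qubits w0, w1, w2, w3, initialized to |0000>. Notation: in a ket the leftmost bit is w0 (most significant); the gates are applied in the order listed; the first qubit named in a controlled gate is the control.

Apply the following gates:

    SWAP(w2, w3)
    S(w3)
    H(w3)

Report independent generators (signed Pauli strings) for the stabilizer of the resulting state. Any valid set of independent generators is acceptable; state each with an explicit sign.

The stabilizer group can be generated by +IIIX, +ZIII, +IZII, +IIZI, among other valid generating sets.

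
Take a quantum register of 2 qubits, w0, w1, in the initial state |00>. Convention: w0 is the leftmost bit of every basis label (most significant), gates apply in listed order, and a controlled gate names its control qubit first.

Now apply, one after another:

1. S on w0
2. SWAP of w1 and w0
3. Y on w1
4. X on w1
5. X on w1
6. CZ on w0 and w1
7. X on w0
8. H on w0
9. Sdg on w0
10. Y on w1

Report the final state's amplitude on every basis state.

The final amplitudes are sqrt(2)/2 on |00>, 0 on |01>, sqrt(2)*I/2 on |10>, 0 on |11>. Key observation: steps 4-5 multiply out to the identity, so the circuit reduces to the remaining gates.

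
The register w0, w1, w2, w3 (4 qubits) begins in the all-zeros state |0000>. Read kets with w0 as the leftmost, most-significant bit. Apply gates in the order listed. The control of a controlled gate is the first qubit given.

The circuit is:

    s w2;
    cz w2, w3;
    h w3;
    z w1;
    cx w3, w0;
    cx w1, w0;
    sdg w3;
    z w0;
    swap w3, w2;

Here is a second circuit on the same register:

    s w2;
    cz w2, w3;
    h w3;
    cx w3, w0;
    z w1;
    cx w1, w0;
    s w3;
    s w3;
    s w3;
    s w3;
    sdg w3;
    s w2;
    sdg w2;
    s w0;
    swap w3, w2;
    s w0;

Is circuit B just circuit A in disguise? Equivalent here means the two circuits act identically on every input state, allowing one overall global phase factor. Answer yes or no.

Yes, they are equivalent — the unitaries differ by at most a global phase.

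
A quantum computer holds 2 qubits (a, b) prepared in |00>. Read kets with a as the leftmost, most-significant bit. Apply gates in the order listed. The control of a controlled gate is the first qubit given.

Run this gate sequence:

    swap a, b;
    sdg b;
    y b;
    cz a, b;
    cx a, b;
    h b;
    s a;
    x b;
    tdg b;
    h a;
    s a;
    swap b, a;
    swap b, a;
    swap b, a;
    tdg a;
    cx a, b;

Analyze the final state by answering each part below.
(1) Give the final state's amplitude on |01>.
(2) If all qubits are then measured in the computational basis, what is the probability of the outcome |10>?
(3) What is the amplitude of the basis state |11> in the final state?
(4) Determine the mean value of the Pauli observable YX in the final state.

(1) |01> carries amplitude 1/2 in the final state.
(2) Outcome |10> occurs with probability 1/4.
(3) |11> carries amplitude 1/2 in the final state.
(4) In the final state, YX has expectation 1.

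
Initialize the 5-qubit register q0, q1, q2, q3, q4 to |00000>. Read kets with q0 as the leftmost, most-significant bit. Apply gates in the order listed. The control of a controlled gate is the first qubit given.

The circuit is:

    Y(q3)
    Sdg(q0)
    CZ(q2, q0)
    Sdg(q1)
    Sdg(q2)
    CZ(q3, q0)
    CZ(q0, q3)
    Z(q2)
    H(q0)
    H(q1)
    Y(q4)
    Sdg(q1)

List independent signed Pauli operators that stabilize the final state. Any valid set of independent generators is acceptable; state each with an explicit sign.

The stabilizer group can be generated by +XIIII, -IYIII, +IIZII, -IIIZI, -IIIIZ, among other valid generating sets.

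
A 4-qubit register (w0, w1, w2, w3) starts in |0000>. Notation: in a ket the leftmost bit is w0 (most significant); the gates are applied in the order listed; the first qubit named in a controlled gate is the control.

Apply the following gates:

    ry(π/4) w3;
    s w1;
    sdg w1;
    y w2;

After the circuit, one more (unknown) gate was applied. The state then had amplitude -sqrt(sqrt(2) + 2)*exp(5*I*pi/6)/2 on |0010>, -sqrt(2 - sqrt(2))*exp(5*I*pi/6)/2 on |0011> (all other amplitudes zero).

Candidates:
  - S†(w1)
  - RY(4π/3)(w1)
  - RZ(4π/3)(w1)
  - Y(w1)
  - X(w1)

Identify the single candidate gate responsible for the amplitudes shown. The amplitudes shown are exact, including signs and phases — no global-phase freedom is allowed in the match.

It was RZ(4π/3)(w1) that produced the state shown.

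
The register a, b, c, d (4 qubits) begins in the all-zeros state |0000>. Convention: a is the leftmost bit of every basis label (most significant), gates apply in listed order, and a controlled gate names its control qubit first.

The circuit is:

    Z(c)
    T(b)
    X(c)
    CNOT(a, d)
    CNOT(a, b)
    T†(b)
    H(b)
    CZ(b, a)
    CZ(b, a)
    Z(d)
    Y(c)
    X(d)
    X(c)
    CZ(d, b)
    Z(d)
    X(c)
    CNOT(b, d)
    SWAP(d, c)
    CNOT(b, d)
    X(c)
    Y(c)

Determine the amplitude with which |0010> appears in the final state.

The amplitude on |0010> is -sqrt(2)/2. Key observation: gates 8-9 undo each other exactly, leaving only the rest of the circuit to track.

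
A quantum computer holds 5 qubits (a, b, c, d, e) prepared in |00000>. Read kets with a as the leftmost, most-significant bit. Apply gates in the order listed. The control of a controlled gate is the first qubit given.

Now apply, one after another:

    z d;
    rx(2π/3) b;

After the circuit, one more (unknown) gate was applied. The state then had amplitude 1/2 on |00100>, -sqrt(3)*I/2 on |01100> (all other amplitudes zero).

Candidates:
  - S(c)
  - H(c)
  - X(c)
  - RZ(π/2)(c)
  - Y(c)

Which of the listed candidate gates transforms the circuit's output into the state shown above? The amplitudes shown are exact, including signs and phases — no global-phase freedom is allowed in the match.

The unique candidate consistent with the amplitudes is X(c).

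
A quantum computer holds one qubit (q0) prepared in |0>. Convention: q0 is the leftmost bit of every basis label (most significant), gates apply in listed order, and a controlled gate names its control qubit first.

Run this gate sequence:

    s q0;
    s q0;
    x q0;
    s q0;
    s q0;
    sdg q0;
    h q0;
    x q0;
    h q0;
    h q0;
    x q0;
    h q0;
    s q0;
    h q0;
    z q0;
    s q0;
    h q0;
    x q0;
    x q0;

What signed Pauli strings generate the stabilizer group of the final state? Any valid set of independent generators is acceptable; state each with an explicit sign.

The stabilizer group can be generated by -Y, among other valid generating sets. Key observation: steps 6-13 multiply out to the identity, so the circuit reduces to the remaining gates.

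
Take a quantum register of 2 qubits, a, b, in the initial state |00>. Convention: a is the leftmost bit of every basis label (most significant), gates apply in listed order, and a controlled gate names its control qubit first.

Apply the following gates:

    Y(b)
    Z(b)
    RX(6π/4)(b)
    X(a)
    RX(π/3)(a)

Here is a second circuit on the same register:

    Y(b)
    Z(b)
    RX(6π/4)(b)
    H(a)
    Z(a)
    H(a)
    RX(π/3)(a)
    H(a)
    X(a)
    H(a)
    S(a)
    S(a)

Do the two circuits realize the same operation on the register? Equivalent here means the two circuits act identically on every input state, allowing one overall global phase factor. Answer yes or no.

Yes, they are equivalent — the unitaries differ by at most a global phase.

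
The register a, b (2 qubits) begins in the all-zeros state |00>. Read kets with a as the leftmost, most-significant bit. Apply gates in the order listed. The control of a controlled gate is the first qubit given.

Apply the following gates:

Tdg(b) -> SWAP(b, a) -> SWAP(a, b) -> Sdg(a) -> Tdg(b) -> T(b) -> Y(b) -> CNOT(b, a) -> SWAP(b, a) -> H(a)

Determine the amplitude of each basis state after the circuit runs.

The resulting statevector has amplitude 0 on |00>, sqrt(2)*I/2 on |01>, 0 on |10>, -sqrt(2)*I/2 on |11>.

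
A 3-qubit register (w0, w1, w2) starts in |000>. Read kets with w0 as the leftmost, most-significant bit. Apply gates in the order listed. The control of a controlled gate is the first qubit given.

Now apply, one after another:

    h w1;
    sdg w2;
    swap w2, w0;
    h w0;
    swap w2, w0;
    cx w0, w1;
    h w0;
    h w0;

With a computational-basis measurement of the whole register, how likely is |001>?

The probability of measuring |001> is 1/4.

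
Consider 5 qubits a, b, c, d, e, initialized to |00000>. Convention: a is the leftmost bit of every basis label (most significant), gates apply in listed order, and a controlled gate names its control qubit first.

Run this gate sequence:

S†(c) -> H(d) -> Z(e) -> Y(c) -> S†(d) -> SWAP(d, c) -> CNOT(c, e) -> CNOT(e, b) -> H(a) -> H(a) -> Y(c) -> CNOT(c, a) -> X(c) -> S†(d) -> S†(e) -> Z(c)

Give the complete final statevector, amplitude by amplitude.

The final amplitudes are -sqrt(2)*I/2 on |01111>, sqrt(2)*I/2 on |10010>, and 0 on every other basis state.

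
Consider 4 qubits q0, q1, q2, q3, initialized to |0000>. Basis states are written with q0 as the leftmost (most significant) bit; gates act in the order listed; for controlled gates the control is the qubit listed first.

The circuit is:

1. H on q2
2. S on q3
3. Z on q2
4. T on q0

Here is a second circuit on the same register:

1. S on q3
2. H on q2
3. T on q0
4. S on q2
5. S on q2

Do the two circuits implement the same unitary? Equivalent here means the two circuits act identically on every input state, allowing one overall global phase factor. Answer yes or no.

Yes — the two circuits implement the same unitary up to a global phase.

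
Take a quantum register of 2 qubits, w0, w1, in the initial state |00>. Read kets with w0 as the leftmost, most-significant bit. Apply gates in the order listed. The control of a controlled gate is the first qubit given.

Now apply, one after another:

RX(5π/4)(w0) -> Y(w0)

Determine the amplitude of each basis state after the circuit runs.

The resulting statevector has amplitude -sqrt(sqrt(2) + 2)/2 on |00>, 0 on |01>, -I*sqrt(2 - sqrt(2))/2 on |10>, 0 on |11>.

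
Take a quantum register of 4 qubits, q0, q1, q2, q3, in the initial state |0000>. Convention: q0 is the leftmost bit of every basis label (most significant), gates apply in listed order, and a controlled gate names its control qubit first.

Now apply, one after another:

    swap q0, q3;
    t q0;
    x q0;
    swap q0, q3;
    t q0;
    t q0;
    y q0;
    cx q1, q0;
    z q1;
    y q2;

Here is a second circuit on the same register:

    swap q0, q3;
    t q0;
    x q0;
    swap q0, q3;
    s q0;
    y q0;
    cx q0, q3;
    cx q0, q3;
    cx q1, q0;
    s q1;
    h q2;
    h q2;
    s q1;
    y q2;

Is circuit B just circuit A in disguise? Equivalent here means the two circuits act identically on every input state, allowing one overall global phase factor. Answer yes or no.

Yes: on every input state the two circuits agree up to one overall phase factor.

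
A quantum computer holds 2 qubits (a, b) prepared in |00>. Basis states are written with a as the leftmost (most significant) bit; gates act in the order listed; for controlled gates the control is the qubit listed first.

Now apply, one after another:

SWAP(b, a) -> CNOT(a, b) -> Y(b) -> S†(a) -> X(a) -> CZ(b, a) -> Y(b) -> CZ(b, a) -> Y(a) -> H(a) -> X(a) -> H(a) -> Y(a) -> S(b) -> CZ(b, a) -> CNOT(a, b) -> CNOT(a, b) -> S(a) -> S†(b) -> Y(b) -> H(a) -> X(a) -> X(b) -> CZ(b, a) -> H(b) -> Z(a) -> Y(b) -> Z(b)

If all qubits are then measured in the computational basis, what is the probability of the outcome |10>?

The probability of measuring |10> is 1/4. Key observation: the block from step 16 through step 17 cancels to the identity and can be dropped.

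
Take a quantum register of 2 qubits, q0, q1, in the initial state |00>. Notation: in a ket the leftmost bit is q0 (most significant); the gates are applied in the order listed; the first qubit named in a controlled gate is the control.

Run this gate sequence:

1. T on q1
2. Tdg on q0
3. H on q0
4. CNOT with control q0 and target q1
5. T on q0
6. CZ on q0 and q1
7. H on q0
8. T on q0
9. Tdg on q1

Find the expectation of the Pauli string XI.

The expectation value of XI is 0.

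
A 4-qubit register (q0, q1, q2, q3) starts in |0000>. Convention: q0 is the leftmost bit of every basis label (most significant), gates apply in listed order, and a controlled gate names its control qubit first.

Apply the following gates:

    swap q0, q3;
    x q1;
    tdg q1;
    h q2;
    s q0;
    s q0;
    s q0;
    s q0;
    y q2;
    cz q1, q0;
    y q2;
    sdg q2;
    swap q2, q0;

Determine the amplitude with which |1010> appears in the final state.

|1010> carries amplitude 0 in the final state.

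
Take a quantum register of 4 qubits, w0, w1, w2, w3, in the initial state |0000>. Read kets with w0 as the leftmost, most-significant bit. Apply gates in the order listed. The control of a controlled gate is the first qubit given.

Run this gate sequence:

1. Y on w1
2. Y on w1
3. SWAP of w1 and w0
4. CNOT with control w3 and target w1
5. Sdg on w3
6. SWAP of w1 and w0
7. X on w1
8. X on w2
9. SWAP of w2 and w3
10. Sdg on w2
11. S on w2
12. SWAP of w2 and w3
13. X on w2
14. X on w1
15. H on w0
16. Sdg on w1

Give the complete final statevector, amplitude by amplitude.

The resulting statevector has amplitude sqrt(2)/2 on |0000>, sqrt(2)/2 on |1000>, and 0 on every other basis state. Key observation: the block from step 7 through step 14 cancels to the identity and can be dropped.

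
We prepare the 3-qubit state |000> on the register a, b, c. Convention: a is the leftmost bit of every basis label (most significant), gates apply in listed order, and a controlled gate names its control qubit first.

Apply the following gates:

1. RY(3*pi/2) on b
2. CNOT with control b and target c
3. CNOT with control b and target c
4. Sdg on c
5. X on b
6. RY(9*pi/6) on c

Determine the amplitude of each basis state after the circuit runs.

The resulting statevector has amplitude -1/2 on |000>, 1/2 on |001>, 1/2 on |010>, -1/2 on |011>, 0 on |100>, 0 on |101>, 0 on |110>, 0 on |111>.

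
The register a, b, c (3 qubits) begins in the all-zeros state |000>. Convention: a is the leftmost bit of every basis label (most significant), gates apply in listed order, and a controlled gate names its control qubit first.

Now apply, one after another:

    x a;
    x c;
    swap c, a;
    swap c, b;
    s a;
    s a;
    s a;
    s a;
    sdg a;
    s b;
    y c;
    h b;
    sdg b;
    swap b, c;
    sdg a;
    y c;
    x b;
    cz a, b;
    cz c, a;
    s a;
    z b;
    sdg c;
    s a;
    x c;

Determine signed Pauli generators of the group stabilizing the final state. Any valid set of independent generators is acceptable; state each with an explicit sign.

One valid set of independent stabilizer generators is -IIX, -ZII, +IZI (any independent generating set of the same group is equally correct). Key observation: gates 5-8 undo each other exactly, leaving only the rest of the circuit to track.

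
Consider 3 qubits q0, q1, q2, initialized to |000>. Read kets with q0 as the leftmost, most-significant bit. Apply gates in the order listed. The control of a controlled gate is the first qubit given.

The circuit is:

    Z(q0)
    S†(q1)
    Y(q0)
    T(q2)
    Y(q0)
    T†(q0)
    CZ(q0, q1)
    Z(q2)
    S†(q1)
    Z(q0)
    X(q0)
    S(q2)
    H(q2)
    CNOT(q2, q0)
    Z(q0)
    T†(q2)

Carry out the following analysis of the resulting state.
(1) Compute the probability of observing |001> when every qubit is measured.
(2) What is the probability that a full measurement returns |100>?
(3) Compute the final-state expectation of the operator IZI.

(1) The probability of measuring |001> is 1/2.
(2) Outcome |100> occurs with probability 1/2.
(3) The expectation value of IZI is 1.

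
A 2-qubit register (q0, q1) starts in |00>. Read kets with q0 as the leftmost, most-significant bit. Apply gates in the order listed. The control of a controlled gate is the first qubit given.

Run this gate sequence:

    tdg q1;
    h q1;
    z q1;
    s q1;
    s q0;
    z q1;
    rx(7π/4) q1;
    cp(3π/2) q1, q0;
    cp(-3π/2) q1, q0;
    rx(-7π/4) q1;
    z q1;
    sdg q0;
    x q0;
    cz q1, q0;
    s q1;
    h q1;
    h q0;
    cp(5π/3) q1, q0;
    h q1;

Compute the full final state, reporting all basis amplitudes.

After the circuit, the state carries amplitude 1/2 on |00>, -1/2 on |01>, exp(2*I*pi/3)/2 on |10>, -exp(2*I*pi/3)/2 on |11>.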